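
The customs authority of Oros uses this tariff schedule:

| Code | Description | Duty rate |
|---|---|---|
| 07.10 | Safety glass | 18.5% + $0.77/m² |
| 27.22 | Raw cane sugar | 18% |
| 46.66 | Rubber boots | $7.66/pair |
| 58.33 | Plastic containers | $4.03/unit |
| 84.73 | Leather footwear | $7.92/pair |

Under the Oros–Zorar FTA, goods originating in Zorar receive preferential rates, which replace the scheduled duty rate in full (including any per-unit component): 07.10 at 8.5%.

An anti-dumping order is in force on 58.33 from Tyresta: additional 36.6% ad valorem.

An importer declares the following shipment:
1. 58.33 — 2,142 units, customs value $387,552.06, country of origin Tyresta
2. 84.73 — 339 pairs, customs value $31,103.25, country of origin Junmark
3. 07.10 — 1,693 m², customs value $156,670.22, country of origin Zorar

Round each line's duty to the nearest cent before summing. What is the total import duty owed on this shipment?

Line 1 (58.33, Tyresta, 2,142 units, $387,552.06):
Base rate for 58.33 is $4.03/unit.
Additional duty on 58.33 from Tyresta: +36.6% ad valorem. Applied ad valorem rate = 36.6%.
Duty = $387,552.06 × 36.6% + 2,142 × $4.03 = $150,476.31.
Line 2 (84.73, Junmark, 339 pairs, $31,103.25):
Base rate for 84.73 is $7.92/pair.
Duty = 339 × $7.92 = $2,684.88.
Line 3 (07.10, Zorar, 1,693 m², $156,670.22):
Base rate for 07.10 is 18.5% + $0.77/m².
Origin Zorar qualifies under the Oros–Zorar agreement and 07.10 is covered: preferential rate 8.5% applies instead.
Duty = $156,670.22 × 8.5% = $13,316.97.
Total = $150,476.31 + $2,684.88 + $13,316.97 = $166,478.16.

$166,478.16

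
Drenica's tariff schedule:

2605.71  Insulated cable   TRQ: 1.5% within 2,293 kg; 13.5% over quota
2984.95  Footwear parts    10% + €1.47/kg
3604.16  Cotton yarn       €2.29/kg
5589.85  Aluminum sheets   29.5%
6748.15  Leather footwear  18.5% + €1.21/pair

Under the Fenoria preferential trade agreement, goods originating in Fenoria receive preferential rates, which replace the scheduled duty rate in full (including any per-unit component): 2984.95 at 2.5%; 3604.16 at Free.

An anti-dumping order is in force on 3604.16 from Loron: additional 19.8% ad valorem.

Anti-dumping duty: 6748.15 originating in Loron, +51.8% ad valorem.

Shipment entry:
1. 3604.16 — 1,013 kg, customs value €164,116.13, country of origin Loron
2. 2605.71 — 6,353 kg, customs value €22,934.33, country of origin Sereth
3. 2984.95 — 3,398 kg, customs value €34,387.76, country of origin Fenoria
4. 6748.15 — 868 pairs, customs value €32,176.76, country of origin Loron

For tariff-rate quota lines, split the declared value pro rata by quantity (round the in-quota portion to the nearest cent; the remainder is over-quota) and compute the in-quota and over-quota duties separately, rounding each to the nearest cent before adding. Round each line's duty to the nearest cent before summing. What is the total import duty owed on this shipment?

Line 1 (3604.16, Loron, 1,013 kg, €164,116.13):
Base rate for 3604.16 is €2.29/kg.
3604.16 has an FTA preferential rate, but origin Loron is not Fenoria; base rate stands.
Additional duty on 3604.16 from Loron: +19.8% ad valorem. Applied ad valorem rate = 19.8%.
Duty = €164,116.13 × 19.8% + 1,013 × €2.29 = €34,814.76.
Line 2 (2605.71, Sereth, 6,353 kg, €22,934.33):
Code 2605.71 is under a tariff-rate quota (threshold 2,293 kg). In-quota: 2,293 kg at 1.5%; over-quota: 4,060 kg at 13.5%.
Pro-rata value split: in-quota = €22,934.33 × 2,293/6,353 = €8,277.73; over-quota = €22,934.33 − €8,277.73 = €14,656.60.
In-quota duty = €8,277.73 × 1.5% = €124.17. Over-quota duty = €14,656.60 × 13.5% = €1,978.64.
Line duty = €124.17 + €1,978.64 = €2,102.81.
Line 3 (2984.95, Fenoria, 3,398 kg, €34,387.76):
Base rate for 2984.95 is 10% + €1.47/kg.
Origin Fenoria qualifies under the Drenica–Fenoria agreement and 2984.95 is covered: preferential rate 2.5% applies instead.
Duty = €34,387.76 × 2.5% = €859.69.
Line 4 (6748.15, Loron, 868 pairs, €32,176.76):
Base rate for 6748.15 is 18.5% + €1.21/pair.
Additional duty on 6748.15 from Loron: +51.8%. Applied ad valorem rate: 18.5% + 51.8% = 70.3%.
Duty = €32,176.76 × 70.3% + 868 × €1.21 = €23,670.54.
Total = €34,814.76 + €2,102.81 + €859.69 + €23,670.54 = €61,447.80.

€61,447.80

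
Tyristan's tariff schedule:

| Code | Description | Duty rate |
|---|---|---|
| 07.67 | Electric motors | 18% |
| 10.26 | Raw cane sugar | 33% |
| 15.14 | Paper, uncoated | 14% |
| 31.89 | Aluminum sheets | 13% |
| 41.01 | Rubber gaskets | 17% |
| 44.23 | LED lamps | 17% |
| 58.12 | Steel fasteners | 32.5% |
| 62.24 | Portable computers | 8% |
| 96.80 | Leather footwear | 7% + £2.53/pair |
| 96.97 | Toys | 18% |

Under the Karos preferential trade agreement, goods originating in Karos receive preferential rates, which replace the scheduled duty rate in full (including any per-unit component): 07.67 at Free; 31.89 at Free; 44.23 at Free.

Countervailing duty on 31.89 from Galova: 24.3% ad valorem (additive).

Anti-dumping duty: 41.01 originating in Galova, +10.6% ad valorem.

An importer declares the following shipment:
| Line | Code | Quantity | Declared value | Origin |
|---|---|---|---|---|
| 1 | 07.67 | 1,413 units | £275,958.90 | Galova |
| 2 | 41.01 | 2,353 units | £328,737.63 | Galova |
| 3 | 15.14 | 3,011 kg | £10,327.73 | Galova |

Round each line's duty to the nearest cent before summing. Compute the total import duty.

£141,850.07

Line 1 (07.67, Galova, 1,413 units, £275,958.90):
Base rate for 07.67 is 18%.
07.67 has an FTA preferential rate, but origin Galova is not Karos; base rate stands.
Duty = £275,958.90 × 18% = £49,672.60.
Line 2 (41.01, Galova, 2,353 units, £328,737.63):
Base rate for 41.01 is 17%.
Additional duty on 41.01 from Galova: +10.6%. Applied ad valorem rate: 17% + 10.6% = 27.6%.
Duty = £328,737.63 × 27.6% = £90,731.59.
Line 3 (15.14, Galova, 3,011 kg, £10,327.73):
Base rate for 15.14 is 14%.
Duty = £10,327.73 × 14% = £1,445.88.
Total = £49,672.60 + £90,731.59 + £1,445.88 = £141,850.07.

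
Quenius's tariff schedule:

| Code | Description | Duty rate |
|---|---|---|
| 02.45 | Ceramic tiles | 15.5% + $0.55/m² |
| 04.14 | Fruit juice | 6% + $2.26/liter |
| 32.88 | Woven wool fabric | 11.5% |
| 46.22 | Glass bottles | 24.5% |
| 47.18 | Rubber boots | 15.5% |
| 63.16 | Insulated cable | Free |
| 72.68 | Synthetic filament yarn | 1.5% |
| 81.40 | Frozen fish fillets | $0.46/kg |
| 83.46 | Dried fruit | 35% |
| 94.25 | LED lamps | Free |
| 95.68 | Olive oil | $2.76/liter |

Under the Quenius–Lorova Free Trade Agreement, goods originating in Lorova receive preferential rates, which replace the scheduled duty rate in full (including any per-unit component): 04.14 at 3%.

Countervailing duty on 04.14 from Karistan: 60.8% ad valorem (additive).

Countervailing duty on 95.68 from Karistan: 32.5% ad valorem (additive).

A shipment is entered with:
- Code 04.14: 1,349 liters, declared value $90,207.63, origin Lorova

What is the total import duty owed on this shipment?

Line 1 (04.14, Lorova, 1,349 liters, $90,207.63):
Base rate for 04.14 is 6% + $2.26/liter.
Origin Lorova qualifies under the Quenius–Lorova agreement and 04.14 is covered: preferential rate 3% applies instead.
The additional-duty order on 04.14 targets Karistan, not Lorova; it does not apply.
Duty = $90,207.63 × 3% = $2,706.23.

$2,706.23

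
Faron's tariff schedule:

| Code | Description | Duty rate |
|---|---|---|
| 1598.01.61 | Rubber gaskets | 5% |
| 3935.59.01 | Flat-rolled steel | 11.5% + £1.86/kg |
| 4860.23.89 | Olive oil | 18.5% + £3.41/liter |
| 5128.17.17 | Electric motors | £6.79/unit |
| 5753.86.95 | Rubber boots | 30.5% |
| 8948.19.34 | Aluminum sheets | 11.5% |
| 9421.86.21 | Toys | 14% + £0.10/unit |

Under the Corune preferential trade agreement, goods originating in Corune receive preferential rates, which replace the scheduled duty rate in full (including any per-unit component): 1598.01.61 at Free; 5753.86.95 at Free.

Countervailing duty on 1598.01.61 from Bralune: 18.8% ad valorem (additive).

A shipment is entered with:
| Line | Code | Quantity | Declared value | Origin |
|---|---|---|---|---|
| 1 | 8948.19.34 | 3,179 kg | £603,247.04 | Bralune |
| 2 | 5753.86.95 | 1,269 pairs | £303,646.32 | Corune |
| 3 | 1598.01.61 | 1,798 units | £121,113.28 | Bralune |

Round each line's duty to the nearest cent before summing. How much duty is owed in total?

Line 1 (8948.19.34, Bralune, 3,179 kg, £603,247.04):
Base rate for 8948.19.34 is 11.5%.
Duty = £603,247.04 × 11.5% = £69,373.41.
Line 2 (5753.86.95, Corune, 1,269 pairs, £303,646.32):
Base rate for 5753.86.95 is 30.5%.
Origin Corune qualifies under the Faron–Corune agreement and 5753.86.95 is covered: preferential rate Free applies instead.
Duty = £303,646.32 × 0% = £0.00.
Line 3 (1598.01.61, Bralune, 1,798 units, £121,113.28):
Base rate for 1598.01.61 is 5%.
1598.01.61 has an FTA preferential rate, but origin Bralune is not Corune; base rate stands.
Additional duty on 1598.01.61 from Bralune: +18.8%. Applied ad valorem rate: 5% + 18.8% = 23.8%.
Duty = £121,113.28 × 23.8% = £28,824.96.
Total = £69,373.41 + £0.00 + £28,824.96 = £98,198.37.

£98,198.37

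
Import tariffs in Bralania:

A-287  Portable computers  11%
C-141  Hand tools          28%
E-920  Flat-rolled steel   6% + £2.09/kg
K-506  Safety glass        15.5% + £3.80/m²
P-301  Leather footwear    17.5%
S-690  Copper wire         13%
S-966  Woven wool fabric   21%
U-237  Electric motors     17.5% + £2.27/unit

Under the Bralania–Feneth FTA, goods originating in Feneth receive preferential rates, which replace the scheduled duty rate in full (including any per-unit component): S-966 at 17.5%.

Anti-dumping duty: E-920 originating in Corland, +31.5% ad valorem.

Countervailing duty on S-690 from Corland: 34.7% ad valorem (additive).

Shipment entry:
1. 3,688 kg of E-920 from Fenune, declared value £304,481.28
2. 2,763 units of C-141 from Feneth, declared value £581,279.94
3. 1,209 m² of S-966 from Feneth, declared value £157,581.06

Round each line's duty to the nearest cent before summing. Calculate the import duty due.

£216,311.87

Line 1 (E-920, Fenune, 3,688 kg, £304,481.28):
Base rate for E-920 is 6% + £2.09/kg.
The additional-duty order on E-920 targets Corland, not Fenune; it does not apply.
Duty = £304,481.28 × 6% + 3,688 × £2.09 = £25,976.80.
Line 2 (C-141, Feneth, 2,763 units, £581,279.94):
Base rate for C-141 is 28%.
Origin Feneth is the FTA partner but C-141 is not on the preference list; base rate stands.
Duty = £581,279.94 × 28% = £162,758.38.
Line 3 (S-966, Feneth, 1,209 m², £157,581.06):
Base rate for S-966 is 21%.
Origin Feneth qualifies under the Bralania–Feneth agreement and S-966 is covered: preferential rate 17.5% applies instead.
Duty = £157,581.06 × 17.5% = £27,576.69.
Total = £25,976.80 + £162,758.38 + £27,576.69 = £216,311.87.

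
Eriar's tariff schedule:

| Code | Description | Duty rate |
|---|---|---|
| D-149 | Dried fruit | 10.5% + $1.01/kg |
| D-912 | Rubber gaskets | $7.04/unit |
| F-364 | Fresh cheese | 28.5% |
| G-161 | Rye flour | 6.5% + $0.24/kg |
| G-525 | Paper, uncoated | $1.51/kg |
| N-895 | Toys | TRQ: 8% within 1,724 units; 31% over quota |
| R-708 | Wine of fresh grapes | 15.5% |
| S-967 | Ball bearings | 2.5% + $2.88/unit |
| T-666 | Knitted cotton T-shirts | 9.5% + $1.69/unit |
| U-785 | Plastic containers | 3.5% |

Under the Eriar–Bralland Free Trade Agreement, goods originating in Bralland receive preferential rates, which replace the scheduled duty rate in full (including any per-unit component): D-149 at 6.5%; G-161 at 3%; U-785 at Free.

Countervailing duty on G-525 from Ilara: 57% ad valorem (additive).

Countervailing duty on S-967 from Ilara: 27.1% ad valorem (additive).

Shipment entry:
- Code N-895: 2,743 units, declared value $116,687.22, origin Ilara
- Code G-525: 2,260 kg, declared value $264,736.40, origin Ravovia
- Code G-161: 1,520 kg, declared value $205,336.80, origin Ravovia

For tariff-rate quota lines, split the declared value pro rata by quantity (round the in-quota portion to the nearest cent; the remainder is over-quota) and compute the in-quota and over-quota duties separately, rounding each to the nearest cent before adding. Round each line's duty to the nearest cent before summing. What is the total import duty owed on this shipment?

Line 1 (N-895, Ilara, 2,743 units, $116,687.22):
Code N-895 is under a tariff-rate quota (threshold 1,724 units). In-quota: 1,724 units at 8%; over-quota: 1,019 units at 31%.
Pro-rata value split: in-quota = $116,687.22 × 1,724/2,743 = $73,338.96; over-quota = $116,687.22 − $73,338.96 = $43,348.26.
In-quota duty = $73,338.96 × 8% = $5,867.12. Over-quota duty = $43,348.26 × 31% = $13,437.96.
Line duty = $5,867.12 + $13,437.96 = $19,305.08.
Line 2 (G-525, Ravovia, 2,260 kg, $264,736.40):
Base rate for G-525 is $1.51/kg.
The additional-duty order on G-525 targets Ilara, not Ravovia; it does not apply.
Duty = 2,260 × $1.51 = $3,412.60.
Line 3 (G-161, Ravovia, 1,520 kg, $205,336.80):
Base rate for G-161 is 6.5% + $0.24/kg.
G-161 has an FTA preferential rate, but origin Ravovia is not Bralland; base rate stands.
Duty = $205,336.80 × 6.5% + 1,520 × $0.24 = $13,711.69.
Total = $19,305.08 + $3,412.60 + $13,711.69 = $36,429.37.

$36,429.37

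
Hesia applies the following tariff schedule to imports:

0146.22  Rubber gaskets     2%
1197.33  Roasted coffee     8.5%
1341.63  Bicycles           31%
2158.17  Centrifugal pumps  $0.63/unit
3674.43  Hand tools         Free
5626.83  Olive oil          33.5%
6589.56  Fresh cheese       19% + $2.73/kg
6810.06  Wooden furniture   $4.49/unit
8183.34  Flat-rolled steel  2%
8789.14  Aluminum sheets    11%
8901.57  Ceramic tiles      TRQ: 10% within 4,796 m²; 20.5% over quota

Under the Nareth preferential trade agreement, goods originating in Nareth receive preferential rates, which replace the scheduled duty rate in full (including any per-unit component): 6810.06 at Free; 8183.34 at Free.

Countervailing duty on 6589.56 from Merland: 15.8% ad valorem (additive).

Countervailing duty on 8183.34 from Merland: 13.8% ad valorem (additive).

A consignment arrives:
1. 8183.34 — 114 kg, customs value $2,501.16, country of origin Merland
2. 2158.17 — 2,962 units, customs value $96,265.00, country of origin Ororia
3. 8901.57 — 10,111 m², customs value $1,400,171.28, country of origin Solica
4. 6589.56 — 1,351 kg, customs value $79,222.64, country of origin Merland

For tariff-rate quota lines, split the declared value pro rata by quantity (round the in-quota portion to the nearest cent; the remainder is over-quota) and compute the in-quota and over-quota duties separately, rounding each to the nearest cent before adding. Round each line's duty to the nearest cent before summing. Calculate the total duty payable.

Line 1 (8183.34, Merland, 114 kg, $2,501.16):
Base rate for 8183.34 is 2%.
8183.34 has an FTA preferential rate, but origin Merland is not Nareth; base rate stands.
Additional duty on 8183.34 from Merland: +13.8%. Applied ad valorem rate: 2% + 13.8% = 15.8%.
Duty = $2,501.16 × 15.8% = $395.18.
Line 2 (2158.17, Ororia, 2,962 units, $96,265.00):
Base rate for 2158.17 is $0.63/unit.
Duty = 2,962 × $0.63 = $1,866.06.
Line 3 (8901.57, Solica, 10,111 m², $1,400,171.28):
Code 8901.57 is under a tariff-rate quota (threshold 4,796 m²). In-quota: 4,796 m² at 10%; over-quota: 5,315 m² at 20.5%.
Pro-rata value split: in-quota = $1,400,171.28 × 4,796/10,111 = $664,150.08; over-quota = $1,400,171.28 − $664,150.08 = $736,021.20.
In-quota duty = $664,150.08 × 10% = $66,415.01. Over-quota duty = $736,021.20 × 20.5% = $150,884.35.
Line duty = $66,415.01 + $150,884.35 = $217,299.36.
Line 4 (6589.56, Merland, 1,351 kg, $79,222.64):
Base rate for 6589.56 is 19% + $2.73/kg.
Additional duty on 6589.56 from Merland: +15.8%. Applied ad valorem rate: 19% + 15.8% = 34.8%.
Duty = $79,222.64 × 34.8% + 1,351 × $2.73 = $31,257.71.
Total = $395.18 + $1,866.06 + $217,299.36 + $31,257.71 = $250,818.31.

$250,818.31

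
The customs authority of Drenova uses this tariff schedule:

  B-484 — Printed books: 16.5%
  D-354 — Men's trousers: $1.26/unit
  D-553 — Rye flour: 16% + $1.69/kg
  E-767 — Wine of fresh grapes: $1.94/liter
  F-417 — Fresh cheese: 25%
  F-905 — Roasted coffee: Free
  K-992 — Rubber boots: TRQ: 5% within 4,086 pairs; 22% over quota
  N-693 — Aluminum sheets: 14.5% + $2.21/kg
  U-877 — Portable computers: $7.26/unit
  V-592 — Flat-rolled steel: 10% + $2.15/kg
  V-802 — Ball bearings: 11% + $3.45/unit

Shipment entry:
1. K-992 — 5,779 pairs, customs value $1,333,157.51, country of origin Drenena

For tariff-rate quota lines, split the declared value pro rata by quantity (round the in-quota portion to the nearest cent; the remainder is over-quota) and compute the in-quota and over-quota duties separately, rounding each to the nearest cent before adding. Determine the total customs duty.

Line 1 (K-992, Drenena, 5,779 pairs, $1,333,157.51):
Code K-992 is under a tariff-rate quota (threshold 4,086 pairs). In-quota: 4,086 pairs at 5%; over-quota: 1,693 pairs at 22%.
Pro-rata value split: in-quota = $1,333,157.51 × 4,086/5,779 = $942,599.34; over-quota = $1,333,157.51 − $942,599.34 = $390,558.17.
In-quota duty = $942,599.34 × 5% = $47,129.97. Over-quota duty = $390,558.17 × 22% = $85,922.80.
Line duty = $47,129.97 + $85,922.80 = $133,052.77.

$133,052.77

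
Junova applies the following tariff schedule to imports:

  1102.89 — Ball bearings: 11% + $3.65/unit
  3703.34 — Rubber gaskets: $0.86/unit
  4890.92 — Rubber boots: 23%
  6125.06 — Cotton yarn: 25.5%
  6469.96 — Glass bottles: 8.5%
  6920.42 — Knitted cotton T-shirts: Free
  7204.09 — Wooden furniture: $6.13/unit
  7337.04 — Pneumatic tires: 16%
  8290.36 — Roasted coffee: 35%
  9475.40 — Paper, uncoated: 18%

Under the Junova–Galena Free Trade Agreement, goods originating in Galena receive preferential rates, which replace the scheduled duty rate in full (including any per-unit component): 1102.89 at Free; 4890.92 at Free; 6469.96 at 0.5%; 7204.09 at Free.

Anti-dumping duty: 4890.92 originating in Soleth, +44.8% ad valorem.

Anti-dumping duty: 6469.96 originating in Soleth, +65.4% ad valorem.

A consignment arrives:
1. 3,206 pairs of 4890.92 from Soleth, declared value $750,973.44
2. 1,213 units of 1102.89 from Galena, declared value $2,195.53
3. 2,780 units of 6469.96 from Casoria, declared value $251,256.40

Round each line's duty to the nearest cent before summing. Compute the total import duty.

$530,516.78

Line 1 (4890.92, Soleth, 3,206 pairs, $750,973.44):
Base rate for 4890.92 is 23%.
4890.92 has an FTA preferential rate, but origin Soleth is not Galena; base rate stands.
Additional duty on 4890.92 from Soleth: +44.8%. Applied ad valorem rate: 23% + 44.8% = 67.8%.
Duty = $750,973.44 × 67.8% = $509,159.99.
Line 2 (1102.89, Galena, 1,213 units, $2,195.53):
Base rate for 1102.89 is 11% + $3.65/unit.
Origin Galena qualifies under the Junova–Galena agreement and 1102.89 is covered: preferential rate Free applies instead.
Duty = $2,195.53 × 0% = $0.00.
Line 3 (6469.96, Casoria, 2,780 units, $251,256.40):
Base rate for 6469.96 is 8.5%.
6469.96 has an FTA preferential rate, but origin Casoria is not Galena; base rate stands.
The additional-duty order on 6469.96 targets Soleth, not Casoria; it does not apply.
Duty = $251,256.40 × 8.5% = $21,356.79.
Total = $509,159.99 + $0.00 + $21,356.79 = $530,516.78.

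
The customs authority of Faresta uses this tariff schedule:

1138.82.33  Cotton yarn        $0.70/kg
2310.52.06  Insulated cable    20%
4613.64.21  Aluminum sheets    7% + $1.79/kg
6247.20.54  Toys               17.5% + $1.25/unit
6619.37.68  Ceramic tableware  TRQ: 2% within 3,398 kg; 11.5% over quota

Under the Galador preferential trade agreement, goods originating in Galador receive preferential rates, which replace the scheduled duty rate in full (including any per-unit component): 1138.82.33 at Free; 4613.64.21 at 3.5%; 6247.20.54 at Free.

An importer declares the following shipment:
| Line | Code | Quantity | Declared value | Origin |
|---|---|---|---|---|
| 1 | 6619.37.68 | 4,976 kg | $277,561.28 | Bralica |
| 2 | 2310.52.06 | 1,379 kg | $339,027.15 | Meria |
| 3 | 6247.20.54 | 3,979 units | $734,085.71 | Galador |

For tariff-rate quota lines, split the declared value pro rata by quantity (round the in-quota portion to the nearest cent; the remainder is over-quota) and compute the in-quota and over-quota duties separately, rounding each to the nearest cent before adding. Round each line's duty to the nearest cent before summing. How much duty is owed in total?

$81,718.64

Line 1 (6619.37.68, Bralica, 4,976 kg, $277,561.28):
Code 6619.37.68 is under a tariff-rate quota (threshold 3,398 kg). In-quota: 3,398 kg at 2%; over-quota: 1,578 kg at 11.5%.
Pro-rata value split: in-quota = $277,561.28 × 3,398/4,976 = $189,540.44; over-quota = $277,561.28 − $189,540.44 = $88,020.84.
In-quota duty = $189,540.44 × 2% = $3,790.81. Over-quota duty = $88,020.84 × 11.5% = $10,122.40.
Line duty = $3,790.81 + $10,122.40 = $13,913.21.
Line 2 (2310.52.06, Meria, 1,379 kg, $339,027.15):
Base rate for 2310.52.06 is 20%.
Duty = $339,027.15 × 20% = $67,805.43.
Line 3 (6247.20.54, Galador, 3,979 units, $734,085.71):
Base rate for 6247.20.54 is 17.5% + $1.25/unit.
Origin Galador qualifies under the Faresta–Galador agreement and 6247.20.54 is covered: preferential rate Free applies instead.
Duty = $734,085.71 × 0% = $0.00.
Total = $13,913.21 + $67,805.43 + $0.00 = $81,718.64.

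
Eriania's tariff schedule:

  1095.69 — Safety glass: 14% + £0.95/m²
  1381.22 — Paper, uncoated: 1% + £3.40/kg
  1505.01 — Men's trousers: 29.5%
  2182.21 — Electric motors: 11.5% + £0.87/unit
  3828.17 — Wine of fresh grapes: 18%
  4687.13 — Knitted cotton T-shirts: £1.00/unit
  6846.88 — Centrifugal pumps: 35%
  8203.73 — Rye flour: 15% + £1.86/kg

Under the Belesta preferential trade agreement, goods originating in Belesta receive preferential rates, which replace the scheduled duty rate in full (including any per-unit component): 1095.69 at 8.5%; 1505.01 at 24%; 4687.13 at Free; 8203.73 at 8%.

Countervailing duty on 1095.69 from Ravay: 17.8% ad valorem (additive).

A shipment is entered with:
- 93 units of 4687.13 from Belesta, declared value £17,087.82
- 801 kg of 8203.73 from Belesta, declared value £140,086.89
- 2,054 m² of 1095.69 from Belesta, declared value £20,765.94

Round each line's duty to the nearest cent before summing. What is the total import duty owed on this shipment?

£12,972.05

Line 1 (4687.13, Belesta, 93 units, £17,087.82):
Base rate for 4687.13 is £1.00/unit.
Origin Belesta qualifies under the Eriania–Belesta agreement and 4687.13 is covered: preferential rate Free applies instead.
Duty = £17,087.82 × 0% = £0.00.
Line 2 (8203.73, Belesta, 801 kg, £140,086.89):
Base rate for 8203.73 is 15% + £1.86/kg.
Origin Belesta qualifies under the Eriania–Belesta agreement and 8203.73 is covered: preferential rate 8% applies instead.
Duty = £140,086.89 × 8% = £11,206.95.
Line 3 (1095.69, Belesta, 2,054 m², £20,765.94):
Base rate for 1095.69 is 14% + £0.95/m².
Origin Belesta qualifies under the Eriania–Belesta agreement and 1095.69 is covered: preferential rate 8.5% applies instead.
The additional-duty order on 1095.69 targets Ravay, not Belesta; it does not apply.
Duty = £20,765.94 × 8.5% = £1,765.10.
Total = £0.00 + £11,206.95 + £1,765.10 = £12,972.05.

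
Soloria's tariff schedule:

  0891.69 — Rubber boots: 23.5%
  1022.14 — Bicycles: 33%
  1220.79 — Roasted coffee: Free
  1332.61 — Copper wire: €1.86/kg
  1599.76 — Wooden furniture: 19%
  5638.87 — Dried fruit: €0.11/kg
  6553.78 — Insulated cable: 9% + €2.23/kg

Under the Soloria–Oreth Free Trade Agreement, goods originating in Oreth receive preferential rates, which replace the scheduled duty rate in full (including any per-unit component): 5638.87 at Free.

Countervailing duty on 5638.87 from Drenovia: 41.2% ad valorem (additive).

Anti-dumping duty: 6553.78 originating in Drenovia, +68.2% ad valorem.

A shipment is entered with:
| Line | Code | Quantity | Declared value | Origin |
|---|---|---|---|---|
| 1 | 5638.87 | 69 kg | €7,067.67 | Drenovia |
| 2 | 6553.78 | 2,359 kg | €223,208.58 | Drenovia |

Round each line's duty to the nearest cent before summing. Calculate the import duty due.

€180,497.06

Line 1 (5638.87, Drenovia, 69 kg, €7,067.67):
Base rate for 5638.87 is €0.11/kg.
5638.87 has an FTA preferential rate, but origin Drenovia is not Oreth; base rate stands.
Additional duty on 5638.87 from Drenovia: +41.2% ad valorem. Applied ad valorem rate = 41.2%.
Duty = €7,067.67 × 41.2% + 69 × €0.11 = €2,919.47.
Line 2 (6553.78, Drenovia, 2,359 kg, €223,208.58):
Base rate for 6553.78 is 9% + €2.23/kg.
Additional duty on 6553.78 from Drenovia: +68.2%. Applied ad valorem rate: 9% + 68.2% = 77.2%.
Duty = €223,208.58 × 77.2% + 2,359 × €2.23 = €177,577.59.
Total = €2,919.47 + €177,577.59 = €180,497.06.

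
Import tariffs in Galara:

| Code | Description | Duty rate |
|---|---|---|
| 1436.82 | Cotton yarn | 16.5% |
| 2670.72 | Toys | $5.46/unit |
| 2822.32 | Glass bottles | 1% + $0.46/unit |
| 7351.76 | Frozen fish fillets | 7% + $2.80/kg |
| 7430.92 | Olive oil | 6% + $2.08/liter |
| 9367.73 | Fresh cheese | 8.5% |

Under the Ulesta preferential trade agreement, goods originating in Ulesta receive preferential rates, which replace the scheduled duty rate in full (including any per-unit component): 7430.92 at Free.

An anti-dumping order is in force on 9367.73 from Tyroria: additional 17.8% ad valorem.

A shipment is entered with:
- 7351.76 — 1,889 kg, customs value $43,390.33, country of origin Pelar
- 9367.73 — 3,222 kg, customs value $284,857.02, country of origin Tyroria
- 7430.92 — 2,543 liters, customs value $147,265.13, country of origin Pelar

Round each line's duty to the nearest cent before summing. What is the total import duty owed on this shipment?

$97,369.27

Line 1 (7351.76, Pelar, 1,889 kg, $43,390.33):
Base rate for 7351.76 is 7% + $2.80/kg.
Duty = $43,390.33 × 7% + 1,889 × $2.80 = $8,326.52.
Line 2 (9367.73, Tyroria, 3,222 kg, $284,857.02):
Base rate for 9367.73 is 8.5%.
Additional duty on 9367.73 from Tyroria: +17.8%. Applied ad valorem rate: 8.5% + 17.8% = 26.3%.
Duty = $284,857.02 × 26.3% = $74,917.40.
Line 3 (7430.92, Pelar, 2,543 liters, $147,265.13):
Base rate for 7430.92 is 6% + $2.08/liter.
7430.92 has an FTA preferential rate, but origin Pelar is not Ulesta; base rate stands.
Duty = $147,265.13 × 6% + 2,543 × $2.08 = $14,125.35.
Total = $8,326.52 + $74,917.40 + $14,125.35 = $97,369.27.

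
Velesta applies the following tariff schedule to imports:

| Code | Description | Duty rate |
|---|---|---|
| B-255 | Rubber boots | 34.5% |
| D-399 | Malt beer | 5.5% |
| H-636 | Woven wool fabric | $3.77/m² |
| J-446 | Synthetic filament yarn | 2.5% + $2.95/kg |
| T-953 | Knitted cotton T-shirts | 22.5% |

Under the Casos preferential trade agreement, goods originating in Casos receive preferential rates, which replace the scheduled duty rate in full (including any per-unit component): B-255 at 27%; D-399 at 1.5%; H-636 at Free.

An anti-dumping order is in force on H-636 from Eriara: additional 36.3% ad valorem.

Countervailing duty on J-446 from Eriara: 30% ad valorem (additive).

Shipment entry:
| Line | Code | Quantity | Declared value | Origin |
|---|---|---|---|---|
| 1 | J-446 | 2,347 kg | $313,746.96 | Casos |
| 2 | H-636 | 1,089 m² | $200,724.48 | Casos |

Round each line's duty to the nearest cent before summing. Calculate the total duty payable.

$14,767.32

Line 1 (J-446, Casos, 2,347 kg, $313,746.96):
Base rate for J-446 is 2.5% + $2.95/kg.
Origin Casos is the FTA partner but J-446 is not on the preference list; base rate stands.
The additional-duty order on J-446 targets Eriara, not Casos; it does not apply.
Duty = $313,746.96 × 2.5% + 2,347 × $2.95 = $14,767.32.
Line 2 (H-636, Casos, 1,089 m², $200,724.48):
Base rate for H-636 is $3.77/m².
Origin Casos qualifies under the Velesta–Casos agreement and H-636 is covered: preferential rate Free applies instead.
The additional-duty order on H-636 targets Eriara, not Casos; it does not apply.
Duty = $200,724.48 × 0% = $0.00.
Total = $14,767.32 + $0.00 = $14,767.32.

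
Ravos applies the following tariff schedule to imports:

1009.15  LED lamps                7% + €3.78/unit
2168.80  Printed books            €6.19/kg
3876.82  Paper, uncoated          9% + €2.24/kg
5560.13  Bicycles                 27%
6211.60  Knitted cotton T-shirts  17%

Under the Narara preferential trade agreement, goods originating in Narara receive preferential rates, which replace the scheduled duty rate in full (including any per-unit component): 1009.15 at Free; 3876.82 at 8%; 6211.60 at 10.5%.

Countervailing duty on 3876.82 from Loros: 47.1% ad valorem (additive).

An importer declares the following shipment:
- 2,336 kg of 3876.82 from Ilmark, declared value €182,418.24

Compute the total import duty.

Line 1 (3876.82, Ilmark, 2,336 kg, €182,418.24):
Base rate for 3876.82 is 9% + €2.24/kg.
3876.82 has an FTA preferential rate, but origin Ilmark is not Narara; base rate stands.
The additional-duty order on 3876.82 targets Loros, not Ilmark; it does not apply.
Duty = €182,418.24 × 9% + 2,336 × €2.24 = €21,650.28.

€21,650.28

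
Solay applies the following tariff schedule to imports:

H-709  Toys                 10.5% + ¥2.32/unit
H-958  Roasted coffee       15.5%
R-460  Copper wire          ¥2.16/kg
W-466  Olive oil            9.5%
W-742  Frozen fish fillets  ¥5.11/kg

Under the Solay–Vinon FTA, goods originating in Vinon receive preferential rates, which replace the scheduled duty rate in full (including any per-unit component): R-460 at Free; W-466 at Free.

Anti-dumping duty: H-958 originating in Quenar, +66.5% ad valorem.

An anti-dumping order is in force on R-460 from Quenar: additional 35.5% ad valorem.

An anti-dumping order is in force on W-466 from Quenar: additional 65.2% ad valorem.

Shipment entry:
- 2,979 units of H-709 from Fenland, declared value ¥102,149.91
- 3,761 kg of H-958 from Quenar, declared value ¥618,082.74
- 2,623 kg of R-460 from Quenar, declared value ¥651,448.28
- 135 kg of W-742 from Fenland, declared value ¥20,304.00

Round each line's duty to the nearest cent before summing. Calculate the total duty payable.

¥762,084.54

Line 1 (H-709, Fenland, 2,979 units, ¥102,149.91):
Base rate for H-709 is 10.5% + ¥2.32/unit.
Duty = ¥102,149.91 × 10.5% + 2,979 × ¥2.32 = ¥17,637.02.
Line 2 (H-958, Quenar, 3,761 kg, ¥618,082.74):
Base rate for H-958 is 15.5%.
Additional duty on H-958 from Quenar: +66.5%. Applied ad valorem rate: 15.5% + 66.5% = 82%.
Duty = ¥618,082.74 × 82% = ¥506,827.85.
Line 3 (R-460, Quenar, 2,623 kg, ¥651,448.28):
Base rate for R-460 is ¥2.16/kg.
R-460 has an FTA preferential rate, but origin Quenar is not Vinon; base rate stands.
Additional duty on R-460 from Quenar: +35.5% ad valorem. Applied ad valorem rate = 35.5%.
Duty = ¥651,448.28 × 35.5% + 2,623 × ¥2.16 = ¥236,929.82.
Line 4 (W-742, Fenland, 135 kg, ¥20,304.00):
Base rate for W-742 is ¥5.11/kg.
Duty = 135 × ¥5.11 = ¥689.85.
Total = ¥17,637.02 + ¥506,827.85 + ¥236,929.82 + ¥689.85 = ¥762,084.54.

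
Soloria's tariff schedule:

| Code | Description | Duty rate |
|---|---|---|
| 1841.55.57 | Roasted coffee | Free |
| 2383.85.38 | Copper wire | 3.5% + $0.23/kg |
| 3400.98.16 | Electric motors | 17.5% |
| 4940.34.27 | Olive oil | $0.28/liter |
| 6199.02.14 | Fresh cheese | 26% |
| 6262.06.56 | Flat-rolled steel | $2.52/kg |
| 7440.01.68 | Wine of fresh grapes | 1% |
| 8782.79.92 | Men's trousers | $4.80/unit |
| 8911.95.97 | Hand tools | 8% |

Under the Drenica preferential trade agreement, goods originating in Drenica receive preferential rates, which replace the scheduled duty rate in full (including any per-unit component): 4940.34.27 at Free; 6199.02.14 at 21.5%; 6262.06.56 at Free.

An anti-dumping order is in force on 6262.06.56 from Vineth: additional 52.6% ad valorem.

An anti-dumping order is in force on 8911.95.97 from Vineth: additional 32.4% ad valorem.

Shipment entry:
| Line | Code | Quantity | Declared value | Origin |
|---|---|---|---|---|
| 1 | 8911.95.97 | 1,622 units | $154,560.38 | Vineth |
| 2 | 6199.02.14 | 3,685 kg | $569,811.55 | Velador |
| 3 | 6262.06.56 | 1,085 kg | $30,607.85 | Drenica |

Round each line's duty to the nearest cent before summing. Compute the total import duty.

Line 1 (8911.95.97, Vineth, 1,622 units, $154,560.38):
Base rate for 8911.95.97 is 8%.
Additional duty on 8911.95.97 from Vineth: +32.4%. Applied ad valorem rate: 8% + 32.4% = 40.4%.
Duty = $154,560.38 × 40.4% = $62,442.39.
Line 2 (6199.02.14, Velador, 3,685 kg, $569,811.55):
Base rate for 6199.02.14 is 26%.
6199.02.14 has an FTA preferential rate, but origin Velador is not Drenica; base rate stands.
Duty = $569,811.55 × 26% = $148,151.00.
Line 3 (6262.06.56, Drenica, 1,085 kg, $30,607.85):
Base rate for 6262.06.56 is $2.52/kg.
Origin Drenica qualifies under the Soloria–Drenica agreement and 6262.06.56 is covered: preferential rate Free applies instead.
The additional-duty order on 6262.06.56 targets Vineth, not Drenica; it does not apply.
Duty = $30,607.85 × 0% = $0.00.
Total = $62,442.39 + $148,151.00 + $0.00 = $210,593.39.

$210,593.39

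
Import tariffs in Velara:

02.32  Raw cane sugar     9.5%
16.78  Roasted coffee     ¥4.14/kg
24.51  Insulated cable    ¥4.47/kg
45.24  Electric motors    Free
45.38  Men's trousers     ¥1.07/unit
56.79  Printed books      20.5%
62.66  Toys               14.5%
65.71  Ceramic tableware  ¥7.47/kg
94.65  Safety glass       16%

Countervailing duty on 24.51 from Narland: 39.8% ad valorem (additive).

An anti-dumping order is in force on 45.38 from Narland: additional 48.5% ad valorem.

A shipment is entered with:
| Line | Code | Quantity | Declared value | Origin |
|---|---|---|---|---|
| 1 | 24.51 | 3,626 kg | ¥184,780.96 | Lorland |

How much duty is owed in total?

¥16,208.22

Line 1 (24.51, Lorland, 3,626 kg, ¥184,780.96):
Base rate for 24.51 is ¥4.47/kg.
The additional-duty order on 24.51 targets Narland, not Lorland; it does not apply.
Duty = 3,626 × ¥4.47 = ¥16,208.22.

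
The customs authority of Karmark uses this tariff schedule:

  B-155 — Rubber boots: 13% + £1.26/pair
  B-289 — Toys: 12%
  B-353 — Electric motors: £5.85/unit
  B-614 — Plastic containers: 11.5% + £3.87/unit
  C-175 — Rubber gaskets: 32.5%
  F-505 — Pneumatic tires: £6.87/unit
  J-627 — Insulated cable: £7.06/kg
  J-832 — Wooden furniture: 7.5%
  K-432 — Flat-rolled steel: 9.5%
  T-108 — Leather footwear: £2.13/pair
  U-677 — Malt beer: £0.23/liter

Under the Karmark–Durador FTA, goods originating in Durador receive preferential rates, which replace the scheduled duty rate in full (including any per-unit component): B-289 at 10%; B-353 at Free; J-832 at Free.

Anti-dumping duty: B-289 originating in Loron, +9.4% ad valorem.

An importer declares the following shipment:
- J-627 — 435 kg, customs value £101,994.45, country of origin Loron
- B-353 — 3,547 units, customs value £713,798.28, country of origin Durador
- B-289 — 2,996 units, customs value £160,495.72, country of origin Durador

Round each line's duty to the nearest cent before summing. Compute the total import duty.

Line 1 (J-627, Loron, 435 kg, £101,994.45):
Base rate for J-627 is £7.06/kg.
Duty = 435 × £7.06 = £3,071.10.
Line 2 (B-353, Durador, 3,547 units, £713,798.28):
Base rate for B-353 is £5.85/unit.
Origin Durador qualifies under the Karmark–Durador agreement and B-353 is covered: preferential rate Free applies instead.
Duty = £713,798.28 × 0% = £0.00.
Line 3 (B-289, Durador, 2,996 units, £160,495.72):
Base rate for B-289 is 12%.
Origin Durador qualifies under the Karmark–Durador agreement and B-289 is covered: preferential rate 10% applies instead.
The additional-duty order on B-289 targets Loron, not Durador; it does not apply.
Duty = £160,495.72 × 10% = £16,049.57.
Total = £3,071.10 + £0.00 + £16,049.57 = £19,120.67.

£19,120.67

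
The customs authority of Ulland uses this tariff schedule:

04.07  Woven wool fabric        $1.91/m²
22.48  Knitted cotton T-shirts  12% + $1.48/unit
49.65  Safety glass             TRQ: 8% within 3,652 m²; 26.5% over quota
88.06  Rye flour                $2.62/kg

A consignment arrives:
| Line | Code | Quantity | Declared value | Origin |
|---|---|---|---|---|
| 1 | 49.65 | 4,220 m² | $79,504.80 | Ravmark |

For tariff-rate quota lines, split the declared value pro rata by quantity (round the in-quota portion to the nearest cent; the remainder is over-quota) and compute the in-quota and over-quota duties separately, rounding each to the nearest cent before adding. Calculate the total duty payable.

$8,340.09

Line 1 (49.65, Ravmark, 4,220 m², $79,504.80):
Code 49.65 is under a tariff-rate quota (threshold 3,652 m²). In-quota: 3,652 m² at 8%; over-quota: 568 m² at 26.5%.
Pro-rata value split: in-quota = $79,504.80 × 3,652/4,220 = $68,803.68; over-quota = $79,504.80 − $68,803.68 = $10,701.12.
In-quota duty = $68,803.68 × 8% = $5,504.29. Over-quota duty = $10,701.12 × 26.5% = $2,835.80.
Line duty = $5,504.29 + $2,835.80 = $8,340.09.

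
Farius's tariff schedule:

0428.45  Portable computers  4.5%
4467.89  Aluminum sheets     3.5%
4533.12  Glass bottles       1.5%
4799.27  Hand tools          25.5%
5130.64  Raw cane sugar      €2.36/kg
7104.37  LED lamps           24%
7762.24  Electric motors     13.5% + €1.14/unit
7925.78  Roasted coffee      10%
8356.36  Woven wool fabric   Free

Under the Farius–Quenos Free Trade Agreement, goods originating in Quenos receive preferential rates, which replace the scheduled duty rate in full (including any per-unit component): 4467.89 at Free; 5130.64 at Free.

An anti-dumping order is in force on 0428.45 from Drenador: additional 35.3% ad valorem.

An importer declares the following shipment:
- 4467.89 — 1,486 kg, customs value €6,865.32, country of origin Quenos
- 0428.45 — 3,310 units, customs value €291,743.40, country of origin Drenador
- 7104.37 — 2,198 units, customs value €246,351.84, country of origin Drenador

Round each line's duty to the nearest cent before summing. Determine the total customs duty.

€175,238.31

Line 1 (4467.89, Quenos, 1,486 kg, €6,865.32):
Base rate for 4467.89 is 3.5%.
Origin Quenos qualifies under the Farius–Quenos agreement and 4467.89 is covered: preferential rate Free applies instead.
Duty = €6,865.32 × 0% = €0.00.
Line 2 (0428.45, Drenador, 3,310 units, €291,743.40):
Base rate for 0428.45 is 4.5%.
Additional duty on 0428.45 from Drenador: +35.3%. Applied ad valorem rate: 4.5% + 35.3% = 39.8%.
Duty = €291,743.40 × 39.8% = €116,113.87.
Line 3 (7104.37, Drenador, 2,198 units, €246,351.84):
Base rate for 7104.37 is 24%.
Duty = €246,351.84 × 24% = €59,124.44.
Total = €0.00 + €116,113.87 + €59,124.44 = €175,238.31.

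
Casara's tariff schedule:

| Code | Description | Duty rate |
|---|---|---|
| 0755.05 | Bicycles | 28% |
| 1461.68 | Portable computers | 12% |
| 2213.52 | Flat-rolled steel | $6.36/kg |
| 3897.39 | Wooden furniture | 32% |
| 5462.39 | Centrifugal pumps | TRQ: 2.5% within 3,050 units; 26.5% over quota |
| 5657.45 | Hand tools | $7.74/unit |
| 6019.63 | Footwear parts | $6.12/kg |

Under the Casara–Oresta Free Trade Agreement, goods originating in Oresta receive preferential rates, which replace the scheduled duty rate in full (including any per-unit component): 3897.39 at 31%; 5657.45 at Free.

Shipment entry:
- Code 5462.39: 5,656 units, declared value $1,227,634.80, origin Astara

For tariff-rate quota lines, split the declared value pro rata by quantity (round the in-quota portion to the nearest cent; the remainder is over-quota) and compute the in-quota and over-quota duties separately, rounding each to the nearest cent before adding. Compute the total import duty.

$166,442.62

Line 1 (5462.39, Astara, 5,656 units, $1,227,634.80):
Code 5462.39 is under a tariff-rate quota (threshold 3,050 units). In-quota: 3,050 units at 2.5%; over-quota: 2,606 units at 26.5%.
Pro-rata value split: in-quota = $1,227,634.80 × 3,050/5,656 = $662,002.50; over-quota = $1,227,634.80 − $662,002.50 = $565,632.30.
In-quota duty = $662,002.50 × 2.5% = $16,550.06. Over-quota duty = $565,632.30 × 26.5% = $149,892.56.
Line duty = $16,550.06 + $149,892.56 = $166,442.62.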